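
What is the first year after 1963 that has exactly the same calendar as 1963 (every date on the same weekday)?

Two years share a calendar iff Jan 1 falls on the same weekday and both are leap or both are common. 1963: Jan 1 is Tuesday, common year.
1964: Jan 1 Wednesday, leap
1965: Jan 1 Friday, common
1966: Jan 1 Saturday, common
1967: Jan 1 Sunday, common
1968: Jan 1 Monday, leap
1969: Jan 1 Wednesday, common
1970: Jan 1 Thursday, common
1971: Jan 1 Friday, common
1972: Jan 1 Saturday, leap
1973: Jan 1 Monday, common
1974: Jan 1 Tuesday, common
1974 matches on both conditions.

1974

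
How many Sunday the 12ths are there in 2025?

Check the 12th of each month of 2025: Jan 12: Sun, Feb 12: Wed, Mar 12: Wed, Apr 12: Sat, May 12: Mon, Jun 12: Thu, Jul 12: Sat, Aug 12: Tue, Sep 12: Fri, Oct 12: Sun, Nov 12: Wed, Dec 12: Fri.
Sunday occurs in January, October — 2 months.

2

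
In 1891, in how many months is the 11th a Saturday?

Check the 11th of each month of 1891: Jan 11: Sun, Feb 11: Wed, Mar 11: Wed, Apr 11: Sat, May 11: Mon, Jun 11: Thu, Jul 11: Sat, Aug 11: Tue, Sep 11: Fri, Oct 11: Sun, Nov 11: Wed, Dec 11: Fri.
Saturday occurs in April, July — 2 months.

2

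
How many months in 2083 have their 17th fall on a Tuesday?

1

Check the 17th of each month of 2083: Jan 17: Sun, Feb 17: Wed, Mar 17: Wed, Apr 17: Sat, May 17: Mon, Jun 17: Thu, Jul 17: Sat, Aug 17: Tue, Sep 17: Fri, Oct 17: Sun, Nov 17: Wed, Dec 17: Fri.
Tuesday occurs in August — 1 month.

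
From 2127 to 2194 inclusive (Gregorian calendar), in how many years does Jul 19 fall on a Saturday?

Track Jul 19's weekday year by year (advancing +1, or +2 across a Feb 29):
  2127: Sat ✓  2128: Mon (+2)  2129: Tue (+1)  2130: Wed (+1)  2131: Thu (+1)
  2132: Sat (+2) ✓  2133: Sun (+1)  2134: Mon (+1)  2135: Tue (+1)  2136: Thu (+2)
  2137: Fri (+1)  2138: Sat (+1) ✓  2139: Sun (+1)  2140: Tue (+2)  … (40 more years) …
  2181: Thu (+1)  2182: Fri (+1)  2183: Sat (+1) ✓  2184: Mon (+2)  2185: Tue (+1)
  2186: Wed (+1)  2187: Thu (+1)  2188: Sat (+2) ✓  2189: Sun (+1)  2190: Mon (+1)
  2191: Tue (+1)  2192: Thu (+2)  2193: Fri (+1)  2194: Sat (+1) ✓
Saturday years: 2127, 2132, 2138, 2149, 2155, 2160, 2166, 2177, 2183, 2188, 2194 — 11 in total.

11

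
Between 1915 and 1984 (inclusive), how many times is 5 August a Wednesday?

9

Track 5 August's weekday year by year (advancing +1, or +2 across a Feb 29):
  1915: Thu  1916: Sat (+2)  1917: Sun (+1)  1918: Mon (+1)  1919: Tue (+1)
  1920: Thu (+2)  1921: Fri (+1)  1922: Sat (+1)  1923: Sun (+1)  1924: Tue (+2)
  1925: Wed (+1) ✓  1926: Thu (+1)  1927: Fri (+1)  1928: Sun (+2)  … (42 more years) …
  1971: Thu (+1)  1972: Sat (+2)  1973: Sun (+1)  1974: Mon (+1)  1975: Tue (+1)
  1976: Thu (+2)  1977: Fri (+1)  1978: Sat (+1)  1979: Sun (+1)  1980: Tue (+2)
  1981: Wed (+1) ✓  1982: Thu (+1)  1983: Fri (+1)  1984: Sun (+2)
Wednesday years: 1925, 1931, 1936, 1942, 1953, 1959, 1964, 1970, 1981 — 9 in total.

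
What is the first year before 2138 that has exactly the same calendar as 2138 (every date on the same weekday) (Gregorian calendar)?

Two years share a calendar iff Jan 1 falls on the same weekday and both are leap or both are common. 2138: Jan 1 is Wednesday, common year.
2137: Jan 1 Tuesday, common
2136: Jan 1 Sunday, leap
2135: Jan 1 Saturday, common
2134: Jan 1 Friday, common
2133: Jan 1 Thursday, common
2132: Jan 1 Tuesday, leap
2131: Jan 1 Monday, common
2130: Jan 1 Sunday, common
2129: Jan 1 Saturday, common
2128: Jan 1 Thursday, leap
2127: Jan 1 Wednesday, common
2127 matches on both conditions.

2127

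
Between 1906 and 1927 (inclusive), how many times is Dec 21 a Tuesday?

Track Dec 21's weekday year by year (advancing +1, or +2 across a Feb 29):
  1906: Fri  1907: Sat (+1)  1908: Mon (+2)  1909: Tue (+1) ✓  1910: Wed (+1)
  1911: Thu (+1)  1912: Sat (+2)  1913: Sun (+1)  1914: Mon (+1)  1915: Tue (+1) ✓
  1916: Thu (+2)  1917: Fri (+1)  1918: Sat (+1)  1919: Sun (+1)  1920: Tue (+2) ✓
  1921: Wed (+1)  1922: Thu (+1)  1923: Fri (+1)  1924: Sun (+2)  1925: Mon (+1)
  1926: Tue (+1) ✓  1927: Wed (+1)
Tuesday years: 1909, 1915, 1920, 1926 — 4 in total.

4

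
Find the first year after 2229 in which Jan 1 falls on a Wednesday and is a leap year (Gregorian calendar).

2240

Jan 1 advances by 2 weekdays after a leap year and by 1 after a common year.
2229: Jan 1 is Thursday.
2230: Friday
2231: Saturday
2232: Sunday (leap)
2233: Tuesday
2234: Wednesday
2235: Thursday
2236: Friday (leap)
2237: Sunday
2238: Monday
2239: Tuesday
2240: Wednesday (leap)
2240 begins on a Wednesday and is a leap year.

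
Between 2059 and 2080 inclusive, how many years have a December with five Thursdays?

10

December has 31 days; it has five Thursdays when Thursday falls among the first (month-length − 28) days — i.e. when December 1 is one of Thursday/Wednesday/Tuesday.
December 1 by year: 2059:Mon 2060:Wed✓ 2061:Thu✓ 2062:Fri 2063:Sat 2064:Mon 2065:Tue✓ 2066:Wed✓ 2067:Thu✓ 2068:Sat 2069:Sun 2070:Mon 2071:Tue✓ 2072:Thu✓ 2073:Fri 2074:Sat 2075:Sun 2076:Tue✓ 2077:Wed✓ 2078:Thu✓ 2079:Fri 2080:Sun
Years with five Thursdays: 2060, 2061, 2065, 2066, 2067, 2071, 2072, 2076, 2077, 2078 → 10.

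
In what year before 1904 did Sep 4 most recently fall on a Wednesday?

1901

From one year to the next, a fixed date's weekday advances by 1, or by 2 when a Feb 29 lies between the two dates.
1904: September 4 is Sunday.
1903: Friday (−2)
1902: Thursday (−1)
1901: Wednesday (−1)
Sep 4 falls on a Wednesday in 1901.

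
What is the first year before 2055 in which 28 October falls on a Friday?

From one year to the next, a fixed date's weekday advances by 1, or by 2 when a Feb 29 lies between the two dates.
2055: October 28 is Thursday.
2054: Wednesday (−1)
2053: Tuesday (−1)
2052: Monday (−1)
2051: Saturday (−2)
2050: Friday (−1)
28 October falls on a Friday in 2050.

2050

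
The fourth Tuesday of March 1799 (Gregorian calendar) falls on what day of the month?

March 1, 1799 is a Friday, so the first Tuesday is the 5th.
The fourth Tuesday is 5 + 21 = 26.

26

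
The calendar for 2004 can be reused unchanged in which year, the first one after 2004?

2032

Two years share a calendar iff Jan 1 falls on the same weekday and both are leap or both are common. 2004: Jan 1 is Thursday, leap year.
2005: Jan 1 Saturday, common
2006: Jan 1 Sunday, common
2007: Jan 1 Monday, common
2008: Jan 1 Tuesday, leap
2009: Jan 1 Thursday, common
2010: Jan 1 Friday, common
2011: Jan 1 Saturday, common
2012: Jan 1 Sunday, leap
2013: Jan 1 Tuesday, common
2014: Jan 1 Wednesday, common
2015: Jan 1 Thursday, common
2016: Jan 1 Friday, leap
2017: Jan 1 Sunday, common
2018: Jan 1 Monday, common
2019: Jan 1 Tuesday, common
2020: Jan 1 Wednesday, leap
2021: Jan 1 Friday, common
2022: Jan 1 Saturday, common
2023: Jan 1 Sunday, common
2024: Jan 1 Monday, leap
2025: Jan 1 Wednesday, common
2026: Jan 1 Thursday, common
2027: Jan 1 Friday, common
2028: Jan 1 Saturday, leap
2029: Jan 1 Monday, common
2030: Jan 1 Tuesday, common
2031: Jan 1 Wednesday, common
2032: Jan 1 Thursday, leap
2032 matches on both conditions.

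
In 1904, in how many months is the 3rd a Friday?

Check the 3rd of each month of 1904: Jan 3: Sun, Feb 3: Wed, Mar 3: Thu, Apr 3: Sun, May 3: Tue, Jun 3: Fri, Jul 3: Sun, Aug 3: Wed, Sep 3: Sat, Oct 3: Mon, Nov 3: Thu, Dec 3: Sat.
Friday occurs in June — 1 month.

1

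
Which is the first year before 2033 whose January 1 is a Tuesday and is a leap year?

Jan 1 advances by 2 weekdays after a leap year and by 1 after a common year.
2033: Jan 1 is Saturday.
2032: Thursday (leap)
2031: Wednesday
2030: Tuesday
2029: Monday
2028: Saturday (leap)
2027: Friday
2026: Thursday
2025: Wednesday
2024: Monday (leap)
2023: Sunday
2022: Saturday
2021: Friday
2020: Wednesday (leap)
2019: Tuesday
2018: Monday
2017: Sunday
2016: Friday (leap)
2015: Thursday
2014: Wednesday
2013: Tuesday
2012: Sunday (leap)
2011: Saturday
2010: Friday
2009: Thursday
2008: Tuesday (leap)
2008 begins on a Tuesday and is a leap year.

2008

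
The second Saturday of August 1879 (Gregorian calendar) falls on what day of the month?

9

August 1, 1879 is a Friday, so the first Saturday is the 2nd.
The second Saturday is 2 + 7 = 9.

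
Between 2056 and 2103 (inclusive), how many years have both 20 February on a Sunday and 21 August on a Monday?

2

Check each year's weekday for 20 February and 21 August:
  2056: Sun/Mon ✓  2057: Tue/Tue  2058: Wed/Wed  2059: Thu/Thu  2060: Fri/Sat  2061: Sun/Sun  2062: Mon/Mon  2063: Tue/Tue  2064: Wed/Thu  2065: Fri/Fri  2066: Sat/Sat  2067: Sun/Sun  2068: Mon/Tue  2069: Wed/Wed  …(20 more)…  2090: Mon/Mon  2091: Tue/Tue  2092: Wed/Thu  2093: Fri/Fri  2094: Sat/Sat  2095: Sun/Sun  2096: Mon/Tue  2097: Wed/Wed  2098: Thu/Thu  2099: Fri/Fri  2100: Sat/Sat  2101: Sun/Sun  2102: Mon/Mon  2103: Tue/Tue
Both conditions hold in: 2056, 2084 — 2.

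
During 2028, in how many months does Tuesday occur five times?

4

A month of length L has five Tuesdays iff its first Tuesday is on day ≤ L−28 (so day 1–3 in a 31-day month, 1–2 in a 30-day month, day 1 in a leap February).
Checking each month of 2028: Jan starts Sat (31d); Feb starts Tue (29d) ✓; Mar starts Wed (31d); Apr starts Sat (30d); May starts Mon (31d) ✓; Jun starts Thu (30d); Jul starts Sat (31d); Aug starts Tue (31d) ✓; Sep starts Fri (30d); Oct starts Sun (31d) ✓; Nov starts Wed (30d); Dec starts Fri (31d).
Five-Tuesday months: February, May, August, October → 4.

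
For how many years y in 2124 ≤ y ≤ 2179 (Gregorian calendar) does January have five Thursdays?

24

January has 31 days; it has five Thursdays when Thursday falls among the first (month-length − 28) days — i.e. when January 1 is one of Thursday/Wednesday/Tuesday.
January 1 by year: 2124:Sat 2125:Mon 2126:Tue✓ 2127:Wed✓ 2128:Thu✓ 2129:Sat 2130:Sun 2131:Mon 2132:Tue✓ 2133:Thu✓ 2134:Fri 2135:Sat 2136:Sun 2137:Tue✓ 2138:Wed✓ …(26 more)… 2165:Tue✓ 2166:Wed✓ 2167:Thu✓ 2168:Fri 2169:Sun 2170:Mon 2171:Tue✓ 2172:Wed✓ 2173:Fri 2174:Sat 2175:Sun 2176:Mon 2177:Wed✓ 2178:Thu✓ 2179:Fri
Years with five Thursdays: 2126, 2127, 2128, 2132, 2133, 2137, 2138, 2139, 2143, 2144, 2149, 2150, 2154, 2155, 2156, 2160, 2161, 2165, 2166, 2167, 2171, 2172, 2177, 2178 → 24.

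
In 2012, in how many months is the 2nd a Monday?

3

Check the 2nd of each month of 2012: Jan 2: Mon, Feb 2: Thu, Mar 2: Fri, Apr 2: Mon, May 2: Wed, Jun 2: Sat, Jul 2: Mon, Aug 2: Thu, Sep 2: Sun, Oct 2: Tue, Nov 2: Fri, Dec 2: Sun.
Monday occurs in January, April, July — 3 months.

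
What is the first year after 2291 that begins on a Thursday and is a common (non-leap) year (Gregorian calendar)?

Jan 1 advances by 2 weekdays after a leap year and by 1 after a common year.
2291: Jan 1 is Thursday.
2292: Friday (leap)
2293: Sunday
2294: Monday
2295: Tuesday
2296: Wednesday (leap)
2297: Friday
2298: Saturday
2299: Sunday
2300: Monday
2301: Tuesday
2302: Wednesday
2303: Thursday
2303 begins on a Thursday and is a common year.

2303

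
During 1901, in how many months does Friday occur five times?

4

A month of length L has five Fridays iff its first Friday is on day ≤ L−28 (so day 1–3 in a 31-day month, 1–2 in a 30-day month, day 1 in a leap February).
Checking each month of 1901: Jan starts Tue (31d); Feb starts Fri (28d); Mar starts Fri (31d) ✓; Apr starts Mon (30d); May starts Wed (31d) ✓; Jun starts Sat (30d); Jul starts Mon (31d); Aug starts Thu (31d) ✓; Sep starts Sun (30d); Oct starts Tue (31d); Nov starts Fri (30d) ✓; Dec starts Sun (31d).
Five-Friday months: March, May, August, November → 4.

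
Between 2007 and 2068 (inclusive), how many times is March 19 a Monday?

Track March 19's weekday year by year (advancing +1, or +2 across a Feb 29):
  2007: Mon ✓  2008: Wed (+2)  2009: Thu (+1)  2010: Fri (+1)  2011: Sat (+1)
  2012: Mon (+2) ✓  2013: Tue (+1)  2014: Wed (+1)  2015: Thu (+1)  2016: Sat (+2)
  2017: Sun (+1)  2018: Mon (+1) ✓  2019: Tue (+1)  2020: Thu (+2)  … (34 more years) …
  2055: Fri (+1)  2056: Sun (+2)  2057: Mon (+1) ✓  2058: Tue (+1)  2059: Wed (+1)
  2060: Fri (+2)  2061: Sat (+1)  2062: Sun (+1)  2063: Mon (+1) ✓  2064: Wed (+2)
  2065: Thu (+1)  2066: Fri (+1)  2067: Sat (+1)  2068: Mon (+2) ✓
Monday years: 2007, 2012, 2018, 2029, 2035, 2040, 2046, 2057, 2063, 2068 — 10 in total.

10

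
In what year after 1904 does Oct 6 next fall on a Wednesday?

From one year to the next, a fixed date's weekday advances by 1, or by 2 when a Feb 29 lies between the two dates.
1904: October 6 is Thursday.
1905: Friday (+1)
1906: Saturday (+1)
1907: Sunday (+1)
1908: Tuesday (+2)
1909: Wednesday (+1)
Oct 6 falls on a Wednesday in 1909.

1909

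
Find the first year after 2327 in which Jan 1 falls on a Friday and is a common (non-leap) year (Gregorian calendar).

2337

Jan 1 advances by 2 weekdays after a leap year and by 1 after a common year.
2327: Jan 1 is Saturday.
2328: Sunday (leap)
2329: Tuesday
2330: Wednesday
2331: Thursday
2332: Friday (leap)
2333: Sunday
2334: Monday
2335: Tuesday
2336: Wednesday (leap)
2337: Friday
2337 begins on a Friday and is a common year.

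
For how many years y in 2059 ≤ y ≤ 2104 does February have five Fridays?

February has 28 days (29 in leap years); it has five Fridays when Friday falls among the first (month-length − 28) days — i.e. when February 1 is Friday in a leap year (never in a common year).
February 1 by year: 2059:Sat 2060:Sun 2061:Tue 2062:Wed 2063:Thu 2064:Fri✓ 2065:Sun 2066:Mon 2067:Tue 2068:Wed 2069:Fri 2070:Sat 2071:Sun 2072:Mon 2073:Wed …(16 more)… 2090:Wed 2091:Thu 2092:Fri✓ 2093:Sun 2094:Mon 2095:Tue 2096:Wed 2097:Fri 2098:Sat 2099:Sun 2100:Mon 2101:Tue 2102:Wed 2103:Thu 2104:Fri✓
Years with five Fridays: 2064, 2092, 2104 → 3.

3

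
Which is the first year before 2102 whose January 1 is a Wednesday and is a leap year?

Jan 1 advances by 2 weekdays after a leap year and by 1 after a common year.
2102: Jan 1 is Sunday.
2101: Saturday
2100: Friday
2099: Thursday
2098: Wednesday
2097: Tuesday
2096: Sunday (leap)
2095: Saturday
2094: Friday
2093: Thursday
2092: Tuesday (leap)
2091: Monday
2090: Sunday
2089: Saturday
2088: Thursday (leap)
2087: Wednesday
2086: Tuesday
2085: Monday
2084: Saturday (leap)
2083: Friday
2082: Thursday
2081: Wednesday
2080: Monday (leap)
2079: Sunday
2078: Saturday
2077: Friday
2076: Wednesday (leap)
2076 begins on a Wednesday and is a leap year.

2076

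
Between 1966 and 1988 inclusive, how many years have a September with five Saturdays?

6

September has 30 days; it has five Saturdays when Saturday falls among the first (month-length − 28) days — i.e. when September 1 is one of Saturday/Friday.
September 1 by year: 1966:Thu 1967:Fri✓ 1968:Sun 1969:Mon 1970:Tue 1971:Wed 1972:Fri✓ 1973:Sat✓ 1974:Sun 1975:Mon 1976:Wed 1977:Thu 1978:Fri✓ 1979:Sat✓ 1980:Mon 1981:Tue 1982:Wed 1983:Thu 1984:Sat✓ 1985:Sun 1986:Mon 1987:Tue 1988:Thu
Years with five Saturdays: 1967, 1972, 1973, 1978, 1979, 1984 → 6.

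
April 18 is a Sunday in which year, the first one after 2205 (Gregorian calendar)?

From one year to the next, a fixed date's weekday advances by 1, or by 2 when a Feb 29 lies between the two dates.
2205: April 18 is Thursday.
2206: Friday (+1)
2207: Saturday (+1)
2208: Monday (+2)
2209: Tuesday (+1)
2210: Wednesday (+1)
2211: Thursday (+1)
2212: Saturday (+2)
2213: Sunday (+1)
April 18 falls on a Sunday in 2213.

2213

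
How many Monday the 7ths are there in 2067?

3

Check the 7th of each month of 2067: Jan 7: Fri, Feb 7: Mon, Mar 7: Mon, Apr 7: Thu, May 7: Sat, Jun 7: Tue, Jul 7: Thu, Aug 7: Sun, Sep 7: Wed, Oct 7: Fri, Nov 7: Mon, Dec 7: Wed.
Monday occurs in February, March, November — 3 months.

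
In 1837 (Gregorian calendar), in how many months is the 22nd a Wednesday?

Check the 22nd of each month of 1837: Jan 22: Sun, Feb 22: Wed, Mar 22: Wed, Apr 22: Sat, May 22: Mon, Jun 22: Thu, Jul 22: Sat, Aug 22: Tue, Sep 22: Fri, Oct 22: Sun, Nov 22: Wed, Dec 22: Fri.
Wednesday occurs in February, March, November — 3 months.

3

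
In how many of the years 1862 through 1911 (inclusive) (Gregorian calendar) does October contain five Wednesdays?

October has 31 days; it has five Wednesdays when Wednesday falls among the first (month-length − 28) days — i.e. when October 1 is one of Wednesday/Tuesday/Monday.
October 1 by year: 1862:Wed✓ 1863:Thu 1864:Sat 1865:Sun 1866:Mon✓ 1867:Tue✓ 1868:Thu 1869:Fri 1870:Sat 1871:Sun 1872:Tue✓ 1873:Wed✓ 1874:Thu 1875:Fri 1876:Sun …(20 more)… 1897:Fri 1898:Sat 1899:Sun 1900:Mon✓ 1901:Tue✓ 1902:Wed✓ 1903:Thu 1904:Sat 1905:Sun 1906:Mon✓ 1907:Tue✓ 1908:Thu 1909:Fri 1910:Sat 1911:Sun
Years with five Wednesdays: 1862, 1866, 1867, 1872, 1873, 1877, 1878, 1879, 1883, 1884, 1888, 1889, 1890, 1894, 1895, 1900, 1901, 1902, 1906, 1907 → 20.

20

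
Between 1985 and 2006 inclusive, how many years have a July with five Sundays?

July has 31 days; it has five Sundays when Sunday falls among the first (month-length − 28) days — i.e. when July 1 is one of Sunday/Saturday/Friday.
July 1 by year: 1985:Mon 1986:Tue 1987:Wed 1988:Fri✓ 1989:Sat✓ 1990:Sun✓ 1991:Mon 1992:Wed 1993:Thu 1994:Fri✓ 1995:Sat✓ 1996:Mon 1997:Tue 1998:Wed 1999:Thu 2000:Sat✓ 2001:Sun✓ 2002:Mon 2003:Tue 2004:Thu 2005:Fri✓ 2006:Sat✓
Years with five Sundays: 1988, 1989, 1990, 1994, 1995, 2000, 2001, 2005, 2006 → 9.

9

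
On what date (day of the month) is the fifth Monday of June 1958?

30

June 1, 1958 is a Sunday, so the first Monday is the 2nd.
The fifth Monday is 2 + 28 = 30.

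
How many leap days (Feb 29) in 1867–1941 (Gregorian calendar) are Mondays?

3

Leap years in 1867–1941: 18 of them.
Feb 29 weekday advances by 5 (mod 7) from one leap year to the next four years later (or differs when a century non-leap intervenes).
Leap-day weekdays: 1868:Sat 1872:Thu 1876:Tue 1880:Sun 1884:Fri 1888:Wed 1892:Mon✓ 1896:Sat 1904:Mon✓ 1908:Sat 1912:Thu 1916:Tue 1920:Sun 1924:Fri 1928:Wed 1932:Mon✓ 1936:Sat 1940:Thu
Monday: 1892, 1904, 1932 → 3.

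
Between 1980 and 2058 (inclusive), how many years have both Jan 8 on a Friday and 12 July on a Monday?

9

Check each year's weekday for Jan 8 and 12 July:
  1980: Tue/Sat  1981: Thu/Sun  1982: Fri/Mon ✓  1983: Sat/Tue  1984: Sun/Thu  1985: Tue/Fri  1986: Wed/Sat  1987: Thu/Sun  1988: Fri/Tue  1989: Sun/Wed  1990: Mon/Thu  1991: Tue/Fri  1992: Wed/Sun  1993: Fri/Mon ✓  …(51 more)…  2045: Sun/Wed  2046: Mon/Thu  2047: Tue/Fri  2048: Wed/Sun  2049: Fri/Mon ✓  2050: Sat/Tue  2051: Sun/Wed  2052: Mon/Fri  2053: Wed/Sat  2054: Thu/Sun  2055: Fri/Mon ✓  2056: Sat/Wed  2057: Mon/Thu  2058: Tue/Fri
Both conditions hold in: 1982, 1993, 1999, 2010, 2021, 2027, 2038, 2049, 2055 — 9.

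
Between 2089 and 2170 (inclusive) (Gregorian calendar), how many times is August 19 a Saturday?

Track August 19's weekday year by year (advancing +1, or +2 across a Feb 29):
  2089: Fri  2090: Sat (+1) ✓  2091: Sun (+1)  2092: Tue (+2)  2093: Wed (+1)
  2094: Thu (+1)  2095: Fri (+1)  2096: Sun (+2)  2097: Mon (+1)  2098: Tue (+1)
  2099: Wed (+1)  2100: Thu (+1)  2101: Fri (+1)  2102: Sat (+1) ✓  … (54 more years) …
  2157: Fri (+1)  2158: Sat (+1) ✓  2159: Sun (+1)  2160: Tue (+2)  2161: Wed (+1)
  2162: Thu (+1)  2163: Fri (+1)  2164: Sun (+2)  2165: Mon (+1)  2166: Tue (+1)
  2167: Wed (+1)  2168: Fri (+2)  2169: Sat (+1) ✓  2170: Sun (+1)
Saturday years: 2090, 2102, 2113, 2119, 2124, 2130, 2141, 2147, 2152, 2158, 2169 — 11 in total.

11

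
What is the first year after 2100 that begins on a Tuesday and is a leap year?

2104

Jan 1 advances by 2 weekdays after a leap year and by 1 after a common year.
2100: Jan 1 is Friday.
2101: Saturday
2102: Sunday
2103: Monday
2104: Tuesday (leap)
2104 begins on a Tuesday and is a leap year.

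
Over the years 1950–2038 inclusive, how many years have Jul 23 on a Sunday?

13

Track Jul 23's weekday year by year (advancing +1, or +2 across a Feb 29):
  1950: Sun ✓  1951: Mon (+1)  1952: Wed (+2)  1953: Thu (+1)  1954: Fri (+1)
  1955: Sat (+1)  1956: Mon (+2)  1957: Tue (+1)  1958: Wed (+1)  1959: Thu (+1)
  1960: Sat (+2)  1961: Sun (+1) ✓  1962: Mon (+1)  1963: Tue (+1)  … (61 more years) …
  2025: Wed (+1)  2026: Thu (+1)  2027: Fri (+1)  2028: Sun (+2) ✓  2029: Mon (+1)
  2030: Tue (+1)  2031: Wed (+1)  2032: Fri (+2)  2033: Sat (+1)  2034: Sun (+1) ✓
  2035: Mon (+1)  2036: Wed (+2)  2037: Thu (+1)  2038: Fri (+1)
Sunday years: 1950, 1961, 1967, 1972, 1978, 1989, 1995, 2000, 2006, 2017, 2023, 2028, 2034 — 13 in total.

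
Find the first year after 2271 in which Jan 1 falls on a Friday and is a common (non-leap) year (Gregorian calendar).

Jan 1 advances by 2 weekdays after a leap year and by 1 after a common year.
2271: Jan 1 is Sunday.
2272: Monday (leap)
2273: Wednesday
2274: Thursday
2275: Friday
2275 begins on a Friday and is a common year.

2275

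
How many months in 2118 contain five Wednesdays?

A month of length L has five Wednesdays iff its first Wednesday is on day ≤ L−28 (so day 1–3 in a 31-day month, 1–2 in a 30-day month, day 1 in a leap February).
Checking each month of 2118: Jan starts Sat (31d); Feb starts Tue (28d); Mar starts Tue (31d) ✓; Apr starts Fri (30d); May starts Sun (31d); Jun starts Wed (30d) ✓; Jul starts Fri (31d); Aug starts Mon (31d) ✓; Sep starts Thu (30d); Oct starts Sat (31d); Nov starts Tue (30d) ✓; Dec starts Thu (31d).
Five-Wednesday months: March, June, August, November → 4.

4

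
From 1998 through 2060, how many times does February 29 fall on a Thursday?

Leap years in 1998–2060: 16 of them.
Feb 29 weekday advances by 5 (mod 7) from one leap year to the next four years later (or differs when a century non-leap intervenes).
Leap-day weekdays: 2000:Tue 2004:Sun 2008:Fri 2012:Wed 2016:Mon 2020:Sat 2024:Thu✓ 2028:Tue 2032:Sun 2036:Fri 2040:Wed 2044:Mon 2048:Sat 2052:Thu✓ 2056:Tue 2060:Sun
Thursday: 2024, 2052 → 2.

2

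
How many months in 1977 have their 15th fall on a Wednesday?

Check the 15th of each month of 1977: Jan 15: Sat, Feb 15: Tue, Mar 15: Tue, Apr 15: Fri, May 15: Sun, Jun 15: Wed, Jul 15: Fri, Aug 15: Mon, Sep 15: Thu, Oct 15: Sat, Nov 15: Tue, Dec 15: Thu.
Wednesday occurs in June — 1 month.

1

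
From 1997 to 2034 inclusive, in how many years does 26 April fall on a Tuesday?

5

Track 26 April's weekday year by year (advancing +1, or +2 across a Feb 29):
  1997: Sat  1998: Sun (+1)  1999: Mon (+1)  2000: Wed (+2)  2001: Thu (+1)
  2002: Fri (+1)  2003: Sat (+1)  2004: Mon (+2)  2005: Tue (+1) ✓  2006: Wed (+1)
  2007: Thu (+1)  2008: Sat (+2)  2009: Sun (+1)  2010: Mon (+1)  … (10 more years) …
  2021: Mon (+1)  2022: Tue (+1) ✓  2023: Wed (+1)  2024: Fri (+2)  2025: Sat (+1)
  2026: Sun (+1)  2027: Mon (+1)  2028: Wed (+2)  2029: Thu (+1)  2030: Fri (+1)
  2031: Sat (+1)  2032: Mon (+2)  2033: Tue (+1) ✓  2034: Wed (+1)
Tuesday years: 2005, 2011, 2016, 2022, 2033 — 5 in total.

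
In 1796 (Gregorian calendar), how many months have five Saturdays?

5

A month of length L has five Saturdays iff its first Saturday is on day ≤ L−28 (so day 1–3 in a 31-day month, 1–2 in a 30-day month, day 1 in a leap February).
Checking each month of 1796: Jan starts Fri (31d) ✓; Feb starts Mon (29d); Mar starts Tue (31d); Apr starts Fri (30d) ✓; May starts Sun (31d); Jun starts Wed (30d); Jul starts Fri (31d) ✓; Aug starts Mon (31d); Sep starts Thu (30d); Oct starts Sat (31d) ✓; Nov starts Tue (30d); Dec starts Thu (31d) ✓.
Five-Saturday months: January, April, July, October, December → 5.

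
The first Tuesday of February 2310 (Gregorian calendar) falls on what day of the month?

February 1, 2310 is a Tuesday, so the first Tuesday is the 1st.
The first Tuesday is 1 + 0 = 1.

1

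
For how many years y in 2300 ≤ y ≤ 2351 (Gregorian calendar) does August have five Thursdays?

August has 31 days; it has five Thursdays when Thursday falls among the first (month-length − 28) days — i.e. when August 1 is one of Thursday/Wednesday/Tuesday.
August 1 by year: 2300:Wed✓ 2301:Thu✓ 2302:Fri 2303:Sat 2304:Mon 2305:Tue✓ 2306:Wed✓ 2307:Thu✓ 2308:Sat 2309:Sun 2310:Mon 2311:Tue✓ 2312:Thu✓ 2313:Fri 2314:Sat …(22 more)… 2337:Sun 2338:Mon 2339:Tue✓ 2340:Thu✓ 2341:Fri 2342:Sat 2343:Sun 2344:Tue✓ 2345:Wed✓ 2346:Thu✓ 2347:Fri 2348:Sun 2349:Mon 2350:Tue✓ 2351:Wed✓
Years with five Thursdays: 2300, 2301, 2305, 2306, 2307, 2311, 2312, 2316, 2317, 2318, 2322, 2323, 2328, 2329, 2333, 2334, 2335, 2339, 2340, 2344, 2345, 2346, 2350, 2351 → 24.

24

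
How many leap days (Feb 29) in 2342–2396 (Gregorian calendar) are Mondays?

2

Leap years in 2342–2396: 14 of them.
Feb 29 weekday advances by 5 (mod 7) from one leap year to the next four years later (or differs when a century non-leap intervenes).
Leap-day weekdays: 2344:Tue 2348:Sun 2352:Fri 2356:Wed 2360:Mon✓ 2364:Sat 2368:Thu 2372:Tue 2376:Sun 2380:Fri 2384:Wed 2388:Mon✓ 2392:Sat 2396:Thu
Monday: 2360, 2388 → 2.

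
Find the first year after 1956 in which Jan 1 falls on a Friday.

Jan 1 advances by 2 weekdays after a leap year and by 1 after a common year.
1956: Jan 1 is Sunday (leap).
1957: Tuesday
1958: Wednesday
1959: Thursday
1960: Friday (leap)
1960 begins on a Friday

1960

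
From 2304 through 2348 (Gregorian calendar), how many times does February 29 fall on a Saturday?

2

Leap years in 2304–2348: 12 of them.
Feb 29 weekday advances by 5 (mod 7) from one leap year to the next four years later (or differs when a century non-leap intervenes).
Leap-day weekdays: 2304:Mon 2308:Sat✓ 2312:Thu 2316:Tue 2320:Sun 2324:Fri 2328:Wed 2332:Mon 2336:Sat✓ 2340:Thu 2344:Tue 2348:Sun
Saturday: 2308, 2336 → 2.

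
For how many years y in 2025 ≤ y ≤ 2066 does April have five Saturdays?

11

April has 30 days; it has five Saturdays when Saturday falls among the first (month-length − 28) days — i.e. when April 1 is one of Saturday/Friday.
April 1 by year: 2025:Tue 2026:Wed 2027:Thu 2028:Sat✓ 2029:Sun 2030:Mon 2031:Tue 2032:Thu 2033:Fri✓ 2034:Sat✓ 2035:Sun 2036:Tue 2037:Wed 2038:Thu 2039:Fri✓ …(12 more)… 2052:Mon 2053:Tue 2054:Wed 2055:Thu 2056:Sat✓ 2057:Sun 2058:Mon 2059:Tue 2060:Thu 2061:Fri✓ 2062:Sat✓ 2063:Sun 2064:Tue 2065:Wed 2066:Thu
Years with five Saturdays: 2028, 2033, 2034, 2039, 2044, 2045, 2050, 2051, 2056, 2061, 2062 → 11.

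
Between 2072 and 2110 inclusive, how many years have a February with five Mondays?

1

February has 28 days (29 in leap years); it has five Mondays when Monday falls among the first (month-length − 28) days — i.e. when February 1 is Monday in a leap year (never in a common year).
February 1 by year: 2072:Mon✓ 2073:Wed 2074:Thu 2075:Fri 2076:Sat 2077:Mon 2078:Tue 2079:Wed 2080:Thu 2081:Sat 2082:Sun 2083:Mon 2084:Tue 2085:Thu 2086:Fri …(9 more)… 2096:Wed 2097:Fri 2098:Sat 2099:Sun 2100:Mon 2101:Tue 2102:Wed 2103:Thu 2104:Fri 2105:Sun 2106:Mon 2107:Tue 2108:Wed 2109:Fri 2110:Sat
Years with five Mondays: 2072 → 1.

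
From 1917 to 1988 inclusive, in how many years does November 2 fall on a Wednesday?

Track November 2's weekday year by year (advancing +1, or +2 across a Feb 29):
  1917: Fri  1918: Sat (+1)  1919: Sun (+1)  1920: Tue (+2)  1921: Wed (+1) ✓
  1922: Thu (+1)  1923: Fri (+1)  1924: Sun (+2)  1925: Mon (+1)  1926: Tue (+1)
  1927: Wed (+1) ✓  1928: Fri (+2)  1929: Sat (+1)  1930: Sun (+1)  … (44 more years) …
  1975: Sun (+1)  1976: Tue (+2)  1977: Wed (+1) ✓  1978: Thu (+1)  1979: Fri (+1)
  1980: Sun (+2)  1981: Mon (+1)  1982: Tue (+1)  1983: Wed (+1) ✓  1984: Fri (+2)
  1985: Sat (+1)  1986: Sun (+1)  1987: Mon (+1)  1988: Wed (+2) ✓
Wednesday years: 1921, 1927, 1932, 1938, 1949, 1955, 1960, 1966, 1977, 1983, 1988 — 11 in total.

11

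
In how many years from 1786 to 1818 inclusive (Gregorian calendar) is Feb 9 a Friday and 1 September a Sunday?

Check each year's weekday for Feb 9 and 1 September:
  1786: Thu/Fri  1787: Fri/Sat  1788: Sat/Mon  1789: Mon/Tue  1790: Tue/Wed  1791: Wed/Thu  1792: Thu/Sat  1793: Sat/Sun  1794: Sun/Mon  1795: Mon/Tue  1796: Tue/Thu  1797: Thu/Fri  1798: Fri/Sat  1799: Sat/Sun  …(5 more)…  1805: Sat/Sun  1806: Sun/Mon  1807: Mon/Tue  1808: Tue/Thu  1809: Thu/Fri  1810: Fri/Sat  1811: Sat/Sun  1812: Sun/Tue  1813: Tue/Wed  1814: Wed/Thu  1815: Thu/Fri  1816: Fri/Sun ✓  1817: Sun/Mon  1818: Mon/Tue
Both conditions hold in: 1816 — 1.

1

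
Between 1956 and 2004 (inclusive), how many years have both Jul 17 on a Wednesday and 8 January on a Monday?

2

Check each year's weekday for Jul 17 and 8 January:
  1956: Tue/Sun  1957: Wed/Tue  1958: Thu/Wed  1959: Fri/Thu  1960: Sun/Fri  1961: Mon/Sun  1962: Tue/Mon  1963: Wed/Tue  1964: Fri/Wed  1965: Sat/Fri  1966: Sun/Sat  1967: Mon/Sun  1968: Wed/Mon ✓  1969: Thu/Wed  …(21 more)…  1991: Wed/Tue  1992: Fri/Wed  1993: Sat/Fri  1994: Sun/Sat  1995: Mon/Sun  1996: Wed/Mon ✓  1997: Thu/Wed  1998: Fri/Thu  1999: Sat/Fri  2000: Mon/Sat  2001: Tue/Mon  2002: Wed/Tue  2003: Thu/Wed  2004: Sat/Thu
Both conditions hold in: 1968, 1996 — 2.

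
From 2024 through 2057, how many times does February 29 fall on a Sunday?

1

Leap years in 2024–2057: 9 of them.
Feb 29 weekday advances by 5 (mod 7) from one leap year to the next four years later (or differs when a century non-leap intervenes).
Leap-day weekdays: 2024:Thu 2028:Tue 2032:Sun✓ 2036:Fri 2040:Wed 2044:Mon 2048:Sat 2052:Thu 2056:Tue
Sunday: 2032 → 1.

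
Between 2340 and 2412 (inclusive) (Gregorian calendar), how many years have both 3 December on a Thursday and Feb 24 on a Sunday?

0

Check each year's weekday for 3 December and Feb 24:
  2340: Tue/Sat  2341: Wed/Mon  2342: Thu/Tue  2343: Fri/Wed  2344: Sun/Thu  2345: Mon/Sat  2346: Tue/Sun  2347: Wed/Mon  2348: Fri/Tue  2349: Sat/Thu  2350: Sun/Fri  2351: Mon/Sat  2352: Wed/Sun  2353: Thu/Tue  …(45 more)…  2399: Fri/Wed  2400: Sun/Thu  2401: Mon/Sat  2402: Tue/Sun  2403: Wed/Mon  2404: Fri/Tue  2405: Sat/Thu  2406: Sun/Fri  2407: Mon/Sat  2408: Wed/Sun  2409: Thu/Tue  2410: Fri/Wed  2411: Sat/Thu  2412: Mon/Fri
Both conditions hold in: no year — 0.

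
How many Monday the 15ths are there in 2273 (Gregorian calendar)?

Check the 15th of each month of 2273: Jan 15: Wed, Feb 15: Sat, Mar 15: Sat, Apr 15: Tue, May 15: Thu, Jun 15: Sun, Jul 15: Tue, Aug 15: Fri, Sep 15: Mon, Oct 15: Wed, Nov 15: Sat, Dec 15: Mon.
Monday occurs in September, December — 2 months.

2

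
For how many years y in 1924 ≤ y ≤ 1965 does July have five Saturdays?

July has 31 days; it has five Saturdays when Saturday falls among the first (month-length − 28) days — i.e. when July 1 is one of Saturday/Friday/Thursday.
July 1 by year: 1924:Tue 1925:Wed 1926:Thu✓ 1927:Fri✓ 1928:Sun 1929:Mon 1930:Tue 1931:Wed 1932:Fri✓ 1933:Sat✓ 1934:Sun 1935:Mon 1936:Wed 1937:Thu✓ 1938:Fri✓ …(12 more)… 1951:Sun 1952:Tue 1953:Wed 1954:Thu✓ 1955:Fri✓ 1956:Sun 1957:Mon 1958:Tue 1959:Wed 1960:Fri✓ 1961:Sat✓ 1962:Sun 1963:Mon 1964:Wed 1965:Thu✓
Years with five Saturdays: 1926, 1927, 1932, 1933, 1937, 1938, 1939, 1943, 1944, 1948, 1949, 1950, 1954, 1955, 1960, 1961, 1965 → 17.

17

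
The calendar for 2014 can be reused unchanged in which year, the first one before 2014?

Two years share a calendar iff Jan 1 falls on the same weekday and both are leap or both are common. 2014: Jan 1 is Wednesday, common year.
2013: Jan 1 Tuesday, common
2012: Jan 1 Sunday, leap
2011: Jan 1 Saturday, common
2010: Jan 1 Friday, common
2009: Jan 1 Thursday, common
2008: Jan 1 Tuesday, leap
2007: Jan 1 Monday, common
2006: Jan 1 Sunday, common
2005: Jan 1 Saturday, common
2004: Jan 1 Thursday, leap
2003: Jan 1 Wednesday, common
2003 matches on both conditions.

2003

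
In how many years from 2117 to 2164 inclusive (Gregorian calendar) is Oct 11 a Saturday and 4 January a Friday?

Check each year's weekday for Oct 11 and 4 January:
  2117: Mon/Mon  2118: Tue/Tue  2119: Wed/Wed  2120: Fri/Thu  2121: Sat/Sat  2122: Sun/Sun  2123: Mon/Mon  2124: Wed/Tue  2125: Thu/Thu  2126: Fri/Fri  2127: Sat/Sat  2128: Mon/Sun  2129: Tue/Tue  2130: Wed/Wed  …(20 more)…  2151: Mon/Mon  2152: Wed/Tue  2153: Thu/Thu  2154: Fri/Fri  2155: Sat/Sat  2156: Mon/Sun  2157: Tue/Tue  2158: Wed/Wed  2159: Thu/Thu  2160: Sat/Fri ✓  2161: Sun/Sun  2162: Mon/Mon  2163: Tue/Tue  2164: Thu/Wed
Both conditions hold in: 2132, 2160 — 2.

2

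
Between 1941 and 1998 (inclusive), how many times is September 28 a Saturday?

8

Track September 28's weekday year by year (advancing +1, or +2 across a Feb 29):
  1941: Sun  1942: Mon (+1)  1943: Tue (+1)  1944: Thu (+2)  1945: Fri (+1)
  1946: Sat (+1) ✓  1947: Sun (+1)  1948: Tue (+2)  1949: Wed (+1)  1950: Thu (+1)
  1951: Fri (+1)  1952: Sun (+2)  1953: Mon (+1)  1954: Tue (+1)  … (30 more years) …
  1985: Sat (+1) ✓  1986: Sun (+1)  1987: Mon (+1)  1988: Wed (+2)  1989: Thu (+1)
  1990: Fri (+1)  1991: Sat (+1) ✓  1992: Mon (+2)  1993: Tue (+1)  1994: Wed (+1)
  1995: Thu (+1)  1996: Sat (+2) ✓  1997: Sun (+1)  1998: Mon (+1)
Saturday years: 1946, 1957, 1963, 1968, 1974, 1985, 1991, 1996 — 8 in total.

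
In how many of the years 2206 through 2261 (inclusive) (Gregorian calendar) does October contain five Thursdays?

24

October has 31 days; it has five Thursdays when Thursday falls among the first (month-length − 28) days — i.e. when October 1 is one of Thursday/Wednesday/Tuesday.
October 1 by year: 2206:Wed✓ 2207:Thu✓ 2208:Sat 2209:Sun 2210:Mon 2211:Tue✓ 2212:Thu✓ 2213:Fri 2214:Sat 2215:Sun 2216:Tue✓ 2217:Wed✓ 2218:Thu✓ 2219:Fri 2220:Sun …(26 more)… 2247:Fri 2248:Sun 2249:Mon 2250:Tue✓ 2251:Wed✓ 2252:Fri 2253:Sat 2254:Sun 2255:Mon 2256:Wed✓ 2257:Thu✓ 2258:Fri 2259:Sat 2260:Mon 2261:Tue✓
Years with five Thursdays: 2206, 2207, 2211, 2212, 2216, 2217, 2218, 2222, 2223, 2228, 2229, 2233, 2234, 2235, 2239, 2240, 2244, 2245, 2246, 2250, 2251, 2256, 2257, 2261 → 24.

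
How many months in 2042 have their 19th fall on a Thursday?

1

Check the 19th of each month of 2042: Jan 19: Sun, Feb 19: Wed, Mar 19: Wed, Apr 19: Sat, May 19: Mon, Jun 19: Thu, Jul 19: Sat, Aug 19: Tue, Sep 19: Fri, Oct 19: Sun, Nov 19: Wed, Dec 19: Fri.
Thursday occurs in June — 1 month.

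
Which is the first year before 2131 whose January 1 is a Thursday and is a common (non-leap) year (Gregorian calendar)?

Jan 1 advances by 2 weekdays after a leap year and by 1 after a common year.
2131: Jan 1 is Monday.
2130: Sunday
2129: Saturday
2128: Thursday (leap)
2127: Wednesday
2126: Tuesday
2125: Monday
2124: Saturday (leap)
2123: Friday
2122: Thursday
2122 begins on a Thursday and is a common year.

2122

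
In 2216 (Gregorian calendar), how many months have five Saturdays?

A month of length L has five Saturdays iff its first Saturday is on day ≤ L−28 (so day 1–3 in a 31-day month, 1–2 in a 30-day month, day 1 in a leap February).
Checking each month of 2216: Jan starts Mon (31d); Feb starts Thu (29d); Mar starts Fri (31d) ✓; Apr starts Mon (30d); May starts Wed (31d); Jun starts Sat (30d) ✓; Jul starts Mon (31d); Aug starts Thu (31d) ✓; Sep starts Sun (30d); Oct starts Tue (31d); Nov starts Fri (30d) ✓; Dec starts Sun (31d).
Five-Saturday months: March, June, August, November → 4.

4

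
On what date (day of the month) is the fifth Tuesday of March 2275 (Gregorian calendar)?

30

March 1, 2275 is a Monday, so the first Tuesday is the 2nd.
The fifth Tuesday is 2 + 28 = 30.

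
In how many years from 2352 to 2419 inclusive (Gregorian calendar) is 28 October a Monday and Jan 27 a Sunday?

Check each year's weekday for 28 October and Jan 27:
  2352: Tue/Sun  2353: Wed/Tue  2354: Thu/Wed  2355: Fri/Thu  2356: Sun/Fri  2357: Mon/Sun ✓  2358: Tue/Mon  2359: Wed/Tue  2360: Fri/Wed  2361: Sat/Fri  2362: Sun/Sat  2363: Mon/Sun ✓  2364: Wed/Mon  2365: Thu/Wed  …(40 more)…  2406: Sat/Fri  2407: Sun/Sat  2408: Tue/Sun  2409: Wed/Tue  2410: Thu/Wed  2411: Fri/Thu  2412: Sun/Fri  2413: Mon/Sun ✓  2414: Tue/Mon  2415: Wed/Tue  2416: Fri/Wed  2417: Sat/Fri  2418: Sun/Sat  2419: Mon/Sun ✓
Both conditions hold in: 2357, 2363, 2374, 2385, 2391, 2402, 2413, 2419 — 8.

8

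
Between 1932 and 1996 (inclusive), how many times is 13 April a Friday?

9

Track 13 April's weekday year by year (advancing +1, or +2 across a Feb 29):
  1932: Wed  1933: Thu (+1)  1934: Fri (+1) ✓  1935: Sat (+1)  1936: Mon (+2)
  1937: Tue (+1)  1938: Wed (+1)  1939: Thu (+1)  1940: Sat (+2)  1941: Sun (+1)
  1942: Mon (+1)  1943: Tue (+1)  1944: Thu (+2)  1945: Fri (+1) ✓  … (37 more years) …
  1983: Wed (+1)  1984: Fri (+2) ✓  1985: Sat (+1)  1986: Sun (+1)  1987: Mon (+1)
  1988: Wed (+2)  1989: Thu (+1)  1990: Fri (+1) ✓  1991: Sat (+1)  1992: Mon (+2)
  1993: Tue (+1)  1994: Wed (+1)  1995: Thu (+1)  1996: Sat (+2)
Friday years: 1934, 1945, 1951, 1956, 1962, 1973, 1979, 1984, 1990 — 9 in total.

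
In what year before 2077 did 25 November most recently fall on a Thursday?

From one year to the next, a fixed date's weekday advances by 1, or by 2 when a Feb 29 lies between the two dates.
2077: November 25 is Thursday.
2076: Wednesday (−1)
2075: Monday (−2)
2074: Sunday (−1)
2073: Saturday (−1)
2072: Friday (−1)
2071: Wednesday (−2)
2070: Tuesday (−1)
2069: Monday (−1)
2068: Sunday (−1)
2067: Friday (−2)
2066: Thursday (−1)
25 November falls on a Thursday in 2066.

2066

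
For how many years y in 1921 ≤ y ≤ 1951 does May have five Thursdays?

May has 31 days; it has five Thursdays when Thursday falls among the first (month-length − 28) days — i.e. when May 1 is one of Thursday/Wednesday/Tuesday.
May 1 by year: 1921:Sun 1922:Mon 1923:Tue✓ 1924:Thu✓ 1925:Fri 1926:Sat 1927:Sun 1928:Tue✓ 1929:Wed✓ 1930:Thu✓ 1931:Fri 1932:Sun 1933:Mon 1934:Tue✓ 1935:Wed✓ 1936:Fri 1937:Sat 1938:Sun 1939:Mon 1940:Wed✓ 1941:Thu✓ 1942:Fri 1943:Sat 1944:Mon 1945:Tue✓ 1946:Wed✓ 1947:Thu✓ 1948:Sat 1949:Sun 1950:Mon 1951:Tue✓
Years with five Thursdays: 1923, 1924, 1928, 1929, 1930, 1934, 1935, 1940, 1941, 1945, 1946, 1947, 1951 → 13.

13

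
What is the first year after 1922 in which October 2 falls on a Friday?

1925

From one year to the next, a fixed date's weekday advances by 1, or by 2 when a Feb 29 lies between the two dates.
1922: October 2 is Monday.
1923: Tuesday (+1)
1924: Thursday (+2)
1925: Friday (+1)
October 2 falls on a Friday in 1925.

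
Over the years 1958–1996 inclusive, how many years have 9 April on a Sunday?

Track 9 April's weekday year by year (advancing +1, or +2 across a Feb 29):
  1958: Wed  1959: Thu (+1)  1960: Sat (+2)  1961: Sun (+1) ✓  1962: Mon (+1)
  1963: Tue (+1)  1964: Thu (+2)  1965: Fri (+1)  1966: Sat (+1)  1967: Sun (+1) ✓
  1968: Tue (+2)  1969: Wed (+1)  1970: Thu (+1)  1971: Fri (+1)  … (11 more years) …
  1983: Sat (+1)  1984: Mon (+2)  1985: Tue (+1)  1986: Wed (+1)  1987: Thu (+1)
  1988: Sat (+2)  1989: Sun (+1) ✓  1990: Mon (+1)  1991: Tue (+1)  1992: Thu (+2)
  1993: Fri (+1)  1994: Sat (+1)  1995: Sun (+1) ✓  1996: Tue (+2)
Sunday years: 1961, 1967, 1972, 1978, 1989, 1995 — 6 in total.

6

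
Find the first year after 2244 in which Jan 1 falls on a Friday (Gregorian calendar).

2247

Jan 1 advances by 2 weekdays after a leap year and by 1 after a common year.
2244: Jan 1 is Monday (leap).
2245: Wednesday
2246: Thursday
2247: Friday
2247 begins on a Friday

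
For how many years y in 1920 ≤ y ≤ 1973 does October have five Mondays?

24

October has 31 days; it has five Mondays when Monday falls among the first (month-length − 28) days — i.e. when October 1 is one of Monday/Sunday/Saturday.
October 1 by year: 1920:Fri 1921:Sat✓ 1922:Sun✓ 1923:Mon✓ 1924:Wed 1925:Thu 1926:Fri 1927:Sat✓ 1928:Mon✓ 1929:Tue 1930:Wed 1931:Thu 1932:Sat✓ 1933:Sun✓ 1934:Mon✓ …(24 more)… 1959:Thu 1960:Sat✓ 1961:Sun✓ 1962:Mon✓ 1963:Tue 1964:Thu 1965:Fri 1966:Sat✓ 1967:Sun✓ 1968:Tue 1969:Wed 1970:Thu 1971:Fri 1972:Sun✓ 1973:Mon✓
Years with five Mondays: 1921, 1922, 1923, 1927, 1928, 1932, 1933, 1934, 1938, 1939, 1944, 1945, 1949, 1950, 1951, 1955, 1956, 1960, 1961, 1962, 1966, 1967, 1972, 1973 → 24.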